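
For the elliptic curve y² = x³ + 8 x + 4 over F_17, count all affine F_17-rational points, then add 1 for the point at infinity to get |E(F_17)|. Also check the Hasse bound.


Affine points = {(0, 2), (0, 15), (1, 8), (1, 9), (3, 2), (3, 15), (4, 7), (4, 10), (5, 4), (5, 13), (6, 8), (6, 9), (8, 6), (8, 11), (10, 8), (10, 9), (12, 3), (12, 14), (14, 2), (14, 15)}; affine count = 20; |E(F_17)| = 21.

Discriminant check: Δ ∝ 4a³ + 27b² = 4·8³ + 27·4² = 4·512 + 27·16 ≡ 15 (mod 17). Nonzero ⇒ E is nonsingular.
For each x ∈ F_17, compute rhs = x³ + 8·x + 4 mod 17, then count y ∈ F_17 with y² ≡ rhs.
  x = 0: rhs = 4, matching y values: 2, 15 (2 points).
  x = 1: rhs = 13, matching y values: 8, 9 (2 points).
  x = 2: rhs = 11, matching y values: none (0 points).
  x = 3: rhs = 4, matching y values: 2, 15 (2 points).
  x = 4: rhs = 15, matching y values: 7, 10 (2 points).
  x = 5: rhs = 16, matching y values: 4, 13 (2 points).
  x = 6: rhs = 13, matching y values: 8, 9 (2 points).
  x = 7: rhs = 12, matching y values: none (0 points).
  x = 8: rhs = 2, matching y values: 6, 11 (2 points).
  x = 9: rhs = 6, matching y values: none (0 points).
  x = 10: rhs = 13, matching y values: 8, 9 (2 points).
  x = 11: rhs = 12, matching y values: none (0 points).
  x = 12: rhs = 9, matching y values: 3, 14 (2 points).
  x = 13: rhs = 10, matching y values: none (0 points).
  x = 14: rhs = 4, matching y values: 2, 15 (2 points).
  x = 15: rhs = 14, matching y values: none (0 points).
  x = 16: rhs = 12, matching y values: none (0 points).
Total affine count: 20.
Full point count |E(F_17)| = 20 + 1 = 21.
Hasse bound: |21 − (17+1)| = |3| = 3 ≤ 2√17 ≈ 8.2462 ✓.


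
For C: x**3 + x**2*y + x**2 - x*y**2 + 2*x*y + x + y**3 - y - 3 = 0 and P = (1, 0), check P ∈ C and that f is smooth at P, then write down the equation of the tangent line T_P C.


Tangent line at P: 6*x + 2*y - 6 = 0.

Step 1: f(1, 0) = 0, so P lies on C.
Step 2: partial derivatives
  f_x(x, y) = 3*x**2 + 2*x*y + 2*x - y**2 + 2*y + 1, f_y(x, y) = x**2 - 2*x*y + 2*x + 3*y**2 - 1.
  f_x(P) = 6, f_y(P) = 2 (gradient nonzero, so P is smooth).
Step 3: tangent line at P: 6·(x − 1) + 2·(y − 0) = 0.
Expanding: 6*x + 2*y - 6 = 0.


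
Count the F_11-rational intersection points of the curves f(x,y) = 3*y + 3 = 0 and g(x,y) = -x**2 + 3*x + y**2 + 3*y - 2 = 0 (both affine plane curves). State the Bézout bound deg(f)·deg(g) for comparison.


Common zeros: {(6, 10), (8, 10)}; count = 2; Bézout bound = 2.

deg(f) = 1, deg(g) = 2, so Bézout bound = 2.
Scan x ∈ F_11. For each x, list the y ∈ F_11 with f(x, y) ≡ 0 and those with g(x, y) ≡ 0 (mod 11); the common zeros in that column are the intersection.
  x = 0: f ≡ 0 at y ∈ {10}; g ≡ 0 at y ∈ ∅; common: ∅.
  x = 1: f ≡ 0 at y ∈ {10}; g ≡ 0 at y ∈ {0, 8}; common: ∅.
  x = 2: f ≡ 0 at y ∈ {10}; g ≡ 0 at y ∈ {0, 8}; common: ∅.
  x = 3: f ≡ 0 at y ∈ {10}; g ≡ 0 at y ∈ ∅; common: ∅.
  x = 4: f ≡ 0 at y ∈ {10}; g ≡ 0 at y ∈ {4}; common: ∅.
  x = 5: f ≡ 0 at y ∈ {10}; g ≡ 0 at y ∈ ∅; common: ∅.
  x = 6: f ≡ 0 at y ∈ {10}; g ≡ 0 at y ∈ {9, 10}; common: {10}.
  x = 7: f ≡ 0 at y ∈ {10}; g ≡ 0 at y ∈ ∅; common: ∅.
  x = 8: f ≡ 0 at y ∈ {10}; g ≡ 0 at y ∈ {9, 10}; common: {10}.
  x = 9: f ≡ 0 at y ∈ {10}; g ≡ 0 at y ∈ ∅; common: ∅.
  x = 10: f ≡ 0 at y ∈ {10}; g ≡ 0 at y ∈ {4}; common: ∅.
Collecting: common zeros = {(6, 10), (8, 10)}, so the count is 2.
Comparison with the Bézout bound: 2 ≤ 2 = deg(f)·deg(g), as expected for curves with no common component (the bound is attained).


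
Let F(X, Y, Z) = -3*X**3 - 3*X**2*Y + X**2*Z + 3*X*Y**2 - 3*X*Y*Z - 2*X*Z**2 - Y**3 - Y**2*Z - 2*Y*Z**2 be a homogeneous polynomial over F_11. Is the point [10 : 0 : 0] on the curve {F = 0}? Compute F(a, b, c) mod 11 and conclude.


F(10,0,0) ≡ 3 (mod 11); P is NOT on the curve.

Evaluate F(10, 0, 0) term-by-term (mod 11).
  -3*X**3 ↦ -3·1000·1·1 = -3000
  -3*X**2*Y ↦ -3·100·0·1 = 0
  X**2*Z ↦ 1·100·1·0 = 0
  3*X*Y**2 ↦ 3·10·0·1 = 0
  -3*X*Y*Z ↦ -3·10·0·0 = 0
  -2*X*Z**2 ↦ -2·10·1·0 = 0
  -Y**3 ↦ -1·1·0·1 = 0
  -Y**2*Z ↦ -1·1·0·0 = 0
  -2*Y*Z**2 ↦ -2·1·0·0 = 0
Sum: F(10, 0, 0) = (-3000) + (0) + (0) + (0) + (0) + (0) + (0) + (0) + (0) = -3000.
Reducing mod 11: -3000 ≡ 3 (mod 11).
Since F(a, b, c) ≡ 3 ≠ 0 (mod 11), P does NOT lie on the curve.


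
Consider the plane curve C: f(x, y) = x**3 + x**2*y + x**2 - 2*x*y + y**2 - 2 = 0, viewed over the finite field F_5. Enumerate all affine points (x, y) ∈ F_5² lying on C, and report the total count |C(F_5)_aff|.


Affine F_5-points: {(1, 0), (1, 1), (2, 0)}; count = 3.

For each of the 25 pairs (x, y) ∈ F_5², evaluate f(x, y) mod 5. Record the zeros.
  x = 0: [0↦3, 1↦4, 2↦2, 3↦2, 4↦4]  zeros at y ∈ ∅
  x = 1: [0↦0, 1↦0, 2↦2, 3↦1, 4↦2]  zeros at y ∈ {0, 1}
  x = 2: [0↦0, 1↦1, 2↦4, 3↦4, 4↦1]  zeros at y ∈ {0}
  x = 3: [0↦4, 1↦3, 2↦4, 3↦2, 4↦2]  zeros at y ∈ ∅
  x = 4: [0↦3, 1↦2, 2↦3, 3↦1, 4↦1]  zeros at y ∈ ∅
Collecting zeros: affine points = {(1, 0), (1, 1), (2, 0)}.
Total count |C(F_5)_aff| = 3.


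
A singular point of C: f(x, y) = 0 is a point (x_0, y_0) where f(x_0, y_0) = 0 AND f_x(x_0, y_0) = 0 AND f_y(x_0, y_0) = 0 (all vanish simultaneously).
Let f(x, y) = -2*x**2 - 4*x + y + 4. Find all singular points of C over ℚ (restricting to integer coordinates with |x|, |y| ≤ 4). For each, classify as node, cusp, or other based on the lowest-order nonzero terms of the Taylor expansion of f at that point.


No singular points in the scanned grid; C is smooth there.

Compute partial derivatives:
  f_x = -4*x - 4.
  f_y = 1.
f_y = 1 is a nonzero constant, so f_y never vanishes: no point (x, y) can satisfy f = f_x = f_y = 0. In particular no (x, y) ∈ {−4, ..., 4}² is singular; the curve is smooth.


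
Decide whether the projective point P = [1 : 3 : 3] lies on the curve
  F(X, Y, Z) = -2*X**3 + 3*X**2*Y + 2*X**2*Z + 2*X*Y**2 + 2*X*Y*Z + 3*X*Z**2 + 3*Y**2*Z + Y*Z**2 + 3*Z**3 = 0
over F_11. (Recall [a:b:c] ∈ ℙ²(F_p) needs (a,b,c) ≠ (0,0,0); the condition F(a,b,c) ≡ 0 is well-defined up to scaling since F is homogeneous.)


F(1,3,3) ≡ 1 (mod 11); P is NOT on the curve.

Evaluate F(1, 3, 3) term-by-term (mod 11).
  -2*X**3 ↦ -2·1·1·1 = -2
  3*X**2*Y ↦ 3·1·3·1 = 9
  2*X**2*Z ↦ 2·1·1·3 = 6
  2*X*Y**2 ↦ 2·1·9·1 = 18
  2*X*Y*Z ↦ 2·1·3·3 = 18
  3*X*Z**2 ↦ 3·1·1·9 = 27
  3*Y**2*Z ↦ 3·1·9·3 = 81
  Y*Z**2 ↦ 1·1·3·9 = 27
  3*Z**3 ↦ 3·1·1·27 = 81
Sum: F(1, 3, 3) = (-2) + (9) + (6) + (18) + (18) + (27) + (81) + (27) + (81) = 265.
Reducing mod 11: 265 ≡ 1 (mod 11).
Since F(a, b, c) ≡ 1 ≠ 0 (mod 11), P does NOT lie on the curve.


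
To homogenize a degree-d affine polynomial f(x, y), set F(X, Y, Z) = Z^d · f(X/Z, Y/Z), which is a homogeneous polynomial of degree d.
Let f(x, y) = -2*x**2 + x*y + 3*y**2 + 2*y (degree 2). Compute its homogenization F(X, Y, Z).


F(X, Y, Z) = -2*X**2 + X*Y + 3*Y**2 + 2*Y*Z

deg(f) = 2.
Substitute x = X/Z, y = Y/Z into f, then multiply by Z^2.
  monomial -2·x^2·y^0 ↦ -2·X^2·Y^0·Z^0.
  monomial 1·x^1·y^1 ↦ 1·X^1·Y^1·Z^0.
  monomial 3·x^0·y^2 ↦ 3·X^0·Y^2·Z^0.
  monomial 2·x^0·y^1 ↦ 2·X^0·Y^1·Z^1.
Collecting: F(X, Y, Z) = -2*X**2 + X*Y + 3*Y**2 + 2*Y*Z.


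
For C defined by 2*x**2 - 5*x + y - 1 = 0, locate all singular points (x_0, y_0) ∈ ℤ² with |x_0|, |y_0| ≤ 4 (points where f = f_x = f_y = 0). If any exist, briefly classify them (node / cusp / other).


No singular points in the scanned grid; C is smooth there.

Compute partial derivatives:
  f_x = 4*x - 5.
  f_y = 1.
f_y = 1 is a nonzero constant, so f_y never vanishes: no point (x, y) can satisfy f = f_x = f_y = 0. In particular no (x, y) ∈ {−4, ..., 4}² is singular; the curve is smooth.


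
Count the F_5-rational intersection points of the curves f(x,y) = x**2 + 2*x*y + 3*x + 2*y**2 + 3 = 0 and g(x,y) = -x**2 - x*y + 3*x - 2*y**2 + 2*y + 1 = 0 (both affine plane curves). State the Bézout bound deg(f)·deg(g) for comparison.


Common zeros: {(4, 2)}; count = 1; Bézout bound = 4.

deg(f) = 2, deg(g) = 2, so Bézout bound = 4.
Scan x ∈ F_5. For each x, list the y ∈ F_5 with f(x, y) ≡ 0 and those with g(x, y) ≡ 0 (mod 5); the common zeros in that column are the intersection.
  x = 0: f ≡ 0 at y ∈ {1, 4}; g ≡ 0 at y ∈ ∅; common: ∅.
  x = 1: f ≡ 0 at y ∈ ∅; g ≡ 0 at y ∈ {4}; common: ∅.
  x = 2: f ≡ 0 at y ∈ ∅; g ≡ 0 at y ∈ {2, 3}; common: ∅.
  x = 3: f ≡ 0 at y ∈ ∅; g ≡ 0 at y ∈ {3, 4}; common: ∅.
  x = 4: f ≡ 0 at y ∈ {2, 4}; g ≡ 0 at y ∈ {2}; common: {2}.
Collecting: common zeros = {(4, 2)}, so the count is 1.
Comparison with the Bézout bound: 1 ≤ 4 = deg(f)·deg(g), as expected for curves with no common component (the affine F_5-count falls short of the bound because intersections may lie at infinity, over extension fields, or carry multiplicity).


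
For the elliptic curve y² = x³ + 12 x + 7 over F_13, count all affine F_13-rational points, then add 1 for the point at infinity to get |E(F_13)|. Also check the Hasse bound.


Affine points = {(2, 0), (5, 6), (5, 7), (6, 3), (6, 10), (8, 2), (8, 11), (9, 5), (9, 8), (10, 3), (10, 10), (11, 1), (11, 12)}; affine count = 13; |E(F_13)| = 14.

Discriminant check: Δ ∝ 4a³ + 27b² = 4·12³ + 27·7² = 4·1728 + 27·49 ≡ 6 (mod 13). Nonzero ⇒ E is nonsingular.
For each x ∈ F_13, compute rhs = x³ + 12·x + 7 mod 13, then count y ∈ F_13 with y² ≡ rhs.
  x = 0: rhs = 7, matching y values: none (0 points).
  x = 1: rhs = 7, matching y values: none (0 points).
  x = 2: rhs = 0, matching y values: 0 (1 points).
  x = 3: rhs = 5, matching y values: none (0 points).
  x = 4: rhs = 2, matching y values: none (0 points).
  x = 5: rhs = 10, matching y values: 6, 7 (2 points).
  x = 6: rhs = 9, matching y values: 3, 10 (2 points).
  x = 7: rhs = 5, matching y values: none (0 points).
  x = 8: rhs = 4, matching y values: 2, 11 (2 points).
  x = 9: rhs = 12, matching y values: 5, 8 (2 points).
  x = 10: rhs = 9, matching y values: 3, 10 (2 points).
  x = 11: rhs = 1, matching y values: 1, 12 (2 points).
  x = 12: rhs = 7, matching y values: none (0 points).
Total affine count: 13.
Full point count |E(F_13)| = 13 + 1 = 14.
Hasse bound: |14 − (13+1)| = |0| = 0 ≤ 2√13 ≈ 7.2111 ✓.


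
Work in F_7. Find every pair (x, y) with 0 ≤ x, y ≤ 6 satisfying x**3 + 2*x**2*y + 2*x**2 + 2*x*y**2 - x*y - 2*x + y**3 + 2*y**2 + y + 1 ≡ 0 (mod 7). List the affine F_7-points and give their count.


Affine F_7-points: {(0, 3), (3, 2), (4, 5), (6, 4)}; count = 4.

For each of the 49 pairs (x, y) ∈ F_7², evaluate f(x, y) mod 7. Record the zeros.
  x = 0: [0↦1, 1↦5, 2↦5, 3↦0, 4↦3, 5↦6, 6↦1]  zeros at y ∈ {3}
  x = 1: [0↦2, 1↦2, 2↦2, 3↦1, 4↦5, 5↦6, 6↦3]  zeros at y ∈ ∅
  x = 2: [0↦6, 1↦6, 2↦3, 3↦3, 4↦5, 5↦1, 6↦4]  zeros at y ∈ ∅
  x = 3: [0↦5, 1↦2, 2↦0, 3↦5, 4↦2, 5↦4, 6↦3]  zeros at y ∈ {2}
  x = 4: [0↦5, 1↦3, 2↦6, 3↦6, 4↦2, 5↦0, 6↦6]  zeros at y ∈ {5}
  x = 5: [0↦5, 1↦1, 2↦6, 3↦5, 4↦4, 5↦2, 6↦5]  zeros at y ∈ ∅
  x = 6: [0↦4, 1↦2, 2↦6, 3↦1, 4↦0, 5↦2, 6↦6]  zeros at y ∈ {4}
Collecting zeros: affine points = {(0, 3), (3, 2), (4, 5), (6, 4)}.
Total count |C(F_7)_aff| = 4.


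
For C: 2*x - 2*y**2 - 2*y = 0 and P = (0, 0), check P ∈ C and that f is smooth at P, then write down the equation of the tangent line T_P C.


Tangent line at P: 2*x - 2*y = 0.

Step 1: f(0, 0) = 0, so P lies on C.
Step 2: partial derivatives
  f_x(x, y) = 2, f_y(x, y) = -4*y - 2.
  f_x(P) = 2, f_y(P) = -2 (gradient nonzero, so P is smooth).
Step 3: tangent line at P: 2·(x − 0) + -2·(y − 0) = 0.
Expanding: 2*x - 2*y = 0.


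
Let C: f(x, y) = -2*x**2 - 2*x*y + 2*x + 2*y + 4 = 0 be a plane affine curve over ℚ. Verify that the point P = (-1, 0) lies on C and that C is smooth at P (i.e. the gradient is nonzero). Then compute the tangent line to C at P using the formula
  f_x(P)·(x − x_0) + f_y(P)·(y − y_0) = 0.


Tangent line at P: 6*x + 4*y + 6 = 0.

Step 1: f(-1, 0) = 0, so P lies on C.
Step 2: partial derivatives
  f_x(x, y) = -4*x - 2*y + 2, f_y(x, y) = 2 - 2*x.
  f_x(P) = 6, f_y(P) = 4 (gradient nonzero, so P is smooth).
Step 3: tangent line at P: 6·(x − -1) + 4·(y − 0) = 0.
Expanding: 6*x + 4*y + 6 = 0.


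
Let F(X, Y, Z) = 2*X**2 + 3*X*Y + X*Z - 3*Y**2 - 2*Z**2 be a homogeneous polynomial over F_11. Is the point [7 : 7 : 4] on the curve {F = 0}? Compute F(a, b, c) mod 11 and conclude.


F(7,7,4) ≡ 6 (mod 11); P is NOT on the curve.

Evaluate F(7, 7, 4) term-by-term (mod 11).
  2*X**2 ↦ 2·49·1·1 = 98
  3*X*Y ↦ 3·7·7·1 = 147
  X*Z ↦ 1·7·1·4 = 28
  -3*Y**2 ↦ -3·1·49·1 = -147
  -2*Z**2 ↦ -2·1·1·16 = -32
Sum: F(7, 7, 4) = (98) + (147) + (28) + (-147) + (-32) = 94.
Reducing mod 11: 94 ≡ 6 (mod 11).
Since F(a, b, c) ≡ 6 ≠ 0 (mod 11), P does NOT lie on the curve.


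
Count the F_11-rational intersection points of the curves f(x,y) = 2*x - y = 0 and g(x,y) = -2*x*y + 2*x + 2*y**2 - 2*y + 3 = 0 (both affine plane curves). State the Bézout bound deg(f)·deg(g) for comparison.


Common zeros: {(3, 6)}; count = 1; Bézout bound = 2.

deg(f) = 1, deg(g) = 2, so Bézout bound = 2.
Scan x ∈ F_11. For each x, list the y ∈ F_11 with f(x, y) ≡ 0 and those with g(x, y) ≡ 0 (mod 11); the common zeros in that column are the intersection.
  x = 0: f ≡ 0 at y ∈ {0}; g ≡ 0 at y ∈ ∅; common: ∅.
  x = 1: f ≡ 0 at y ∈ {2}; g ≡ 0 at y ∈ {3, 10}; common: ∅.
  x = 2: f ≡ 0 at y ∈ {4}; g ≡ 0 at y ∈ ∅; common: ∅.
  x = 3: f ≡ 0 at y ∈ {6}; g ≡ 0 at y ∈ {6, 9}; common: {6}.
  x = 4: f ≡ 0 at y ∈ {8}; g ≡ 0 at y ∈ {0, 5}; common: ∅.
  x = 5: f ≡ 0 at y ∈ {10}; g ≡ 0 at y ∈ ∅; common: ∅.
  x = 6: f ≡ 0 at y ∈ {1}; g ≡ 0 at y ∈ ∅; common: ∅.
  x = 7: f ≡ 0 at y ∈ {3}; g ≡ 0 at y ∈ ∅; common: ∅.
  x = 8: f ≡ 0 at y ∈ {5}; g ≡ 0 at y ∈ ∅; common: ∅.
  x = 9: f ≡ 0 at y ∈ {7}; g ≡ 0 at y ∈ {2, 8}; common: ∅.
  x = 10: f ≡ 0 at y ∈ {9}; g ≡ 0 at y ∈ {4, 7}; common: ∅.
Collecting: common zeros = {(3, 6)}, so the count is 1.
Comparison with the Bézout bound: 1 ≤ 2 = deg(f)·deg(g), as expected for curves with no common component (the affine F_11-count falls short of the bound because intersections may lie at infinity, over extension fields, or carry multiplicity).


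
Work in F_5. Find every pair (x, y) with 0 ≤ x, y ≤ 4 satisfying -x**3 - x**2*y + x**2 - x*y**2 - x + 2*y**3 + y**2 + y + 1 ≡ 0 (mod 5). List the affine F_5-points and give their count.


Affine F_5-points: {(0, 1), (1, 0), (2, 0), (2, 4), (3, 0)}; count = 5.

For each of the 25 pairs (x, y) ∈ F_5², evaluate f(x, y) mod 5. Record the zeros.
  x = 0: [0↦1, 1↦0, 2↦3, 3↦2, 4↦4]  zeros at y ∈ {1}
  x = 1: [0↦0, 1↦2, 2↦1, 3↦4, 4↦3]  zeros at y ∈ {0}
  x = 2: [0↦0, 1↦3, 2↦1, 3↦1, 4↦0]  zeros at y ∈ {0, 4}
  x = 3: [0↦0, 1↦2, 2↦2, 3↦2, 4↦4]  zeros at y ∈ {0}
  x = 4: [0↦4, 1↦3, 2↦3, 3↦1, 4↦4]  zeros at y ∈ ∅
Collecting zeros: affine points = {(0, 1), (1, 0), (2, 0), (2, 4), (3, 0)}.
Total count |C(F_5)_aff| = 5.


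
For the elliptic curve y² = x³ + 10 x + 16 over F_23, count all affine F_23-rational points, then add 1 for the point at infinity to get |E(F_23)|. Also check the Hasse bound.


Affine points = {(0, 4), (0, 19), (1, 2), (1, 21), (3, 2), (3, 21), (6, 4), (6, 19), (10, 9), (10, 14), (11, 10), (11, 13), (12, 1), (12, 22), (14, 5), (14, 18), (17, 4), (17, 19), (18, 5), (18, 18), (19, 2), (19, 21)}; affine count = 22; |E(F_23)| = 23.

Discriminant check: Δ ∝ 4a³ + 27b² = 4·10³ + 27·16² = 4·1000 + 27·256 ≡ 10 (mod 23). Nonzero ⇒ E is nonsingular.
For each x ∈ F_23, compute rhs = x³ + 10·x + 16 mod 23, then count y ∈ F_23 with y² ≡ rhs.
  x = 0: rhs = 16, matching y values: 4, 19 (2 points).
  x = 1: rhs = 4, matching y values: 2, 21 (2 points).
  x = 2: rhs = 21, matching y values: none (0 points).
  x = 3: rhs = 4, matching y values: 2, 21 (2 points).
  x = 4: rhs = 5, matching y values: none (0 points).
  x = 5: rhs = 7, matching y values: none (0 points).
  x = 6: rhs = 16, matching y values: 4, 19 (2 points).
  x = 7: rhs = 15, matching y values: none (0 points).
  x = 8: rhs = 10, matching y values: none (0 points).
  x = 9: rhs = 7, matching y values: none (0 points).
  x = 10: rhs = 12, matching y values: 9, 14 (2 points).
  x = 11: rhs = 8, matching y values: 10, 13 (2 points).
  x = 12: rhs = 1, matching y values: 1, 22 (2 points).
  x = 13: rhs = 20, matching y values: none (0 points).
  x = 14: rhs = 2, matching y values: 5, 18 (2 points).
  x = 15: rhs = 22, matching y values: none (0 points).
  x = 16: rhs = 17, matching y values: none (0 points).
  x = 17: rhs = 16, matching y values: 4, 19 (2 points).
  x = 18: rhs = 2, matching y values: 5, 18 (2 points).
  x = 19: rhs = 4, matching y values: 2, 21 (2 points).
  x = 20: rhs = 5, matching y values: none (0 points).
  x = 21: rhs = 11, matching y values: none (0 points).
  x = 22: rhs = 5, matching y values: none (0 points).
Total affine count: 22.
Full point count |E(F_23)| = 22 + 1 = 23.
Hasse bound: |23 − (23+1)| = |-1| = 1 ≤ 2√23 ≈ 9.5917 ✓.


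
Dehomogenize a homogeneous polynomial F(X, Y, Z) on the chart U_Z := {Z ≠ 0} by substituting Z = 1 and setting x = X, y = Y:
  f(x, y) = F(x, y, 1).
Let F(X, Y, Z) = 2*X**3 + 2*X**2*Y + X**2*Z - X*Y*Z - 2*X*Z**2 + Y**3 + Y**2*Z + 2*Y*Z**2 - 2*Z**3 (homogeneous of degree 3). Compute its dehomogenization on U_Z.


f(x, y) = 2*x**3 + 2*x**2*y + x**2 - x*y - 2*x + y**3 + y**2 + 2*y - 2

On U_Z we set Z = 1. Each monomial c·X^i·Y^j·Z^k in F becomes c·x^i·y^j·1^k = c·x^i·y^j.
Substituting Z = 1: F(X, Y, 1) = 2*x**3 + 2*x**2*y + x**2 - x*y - 2*x + y**3 + y**2 + 2*y - 2.
Note: deg(f) ≤ deg(F) = 3; strict inequality happens when F is divisible by Z (lost terms).


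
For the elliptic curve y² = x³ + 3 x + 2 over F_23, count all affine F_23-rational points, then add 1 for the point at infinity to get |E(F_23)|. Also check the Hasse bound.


Affine points = {(0, 5), (0, 18), (1, 11), (1, 12), (2, 4), (2, 19), (4, 3), (4, 20), (5, 2), (5, 21), (6, 11), (6, 12), (8, 3), (8, 20), (11, 3), (11, 20), (12, 8), (12, 15), (15, 8), (15, 15), (16, 11), (16, 12), (18, 0), (19, 8), (19, 15), (20, 9), (20, 14)}; affine count = 27; |E(F_23)| = 28.

Discriminant check: Δ ∝ 4a³ + 27b² = 4·3³ + 27·2² = 4·27 + 27·4 ≡ 9 (mod 23). Nonzero ⇒ E is nonsingular.
For each x ∈ F_23, compute rhs = x³ + 3·x + 2 mod 23, then count y ∈ F_23 with y² ≡ rhs.
  x = 0: rhs = 2, matching y values: 5, 18 (2 points).
  x = 1: rhs = 6, matching y values: 11, 12 (2 points).
  x = 2: rhs = 16, matching y values: 4, 19 (2 points).
  x = 3: rhs = 15, matching y values: none (0 points).
  x = 4: rhs = 9, matching y values: 3, 20 (2 points).
  x = 5: rhs = 4, matching y values: 2, 21 (2 points).
  x = 6: rhs = 6, matching y values: 11, 12 (2 points).
  x = 7: rhs = 21, matching y values: none (0 points).
  x = 8: rhs = 9, matching y values: 3, 20 (2 points).
  x = 9: rhs = 22, matching y values: none (0 points).
  x = 10: rhs = 20, matching y values: none (0 points).
  x = 11: rhs = 9, matching y values: 3, 20 (2 points).
  x = 12: rhs = 18, matching y values: 8, 15 (2 points).
  x = 13: rhs = 7, matching y values: none (0 points).
  x = 14: rhs = 5, matching y values: none (0 points).
  x = 15: rhs = 18, matching y values: 8, 15 (2 points).
  x = 16: rhs = 6, matching y values: 11, 12 (2 points).
  x = 17: rhs = 21, matching y values: none (0 points).
  x = 18: rhs = 0, matching y values: 0 (1 points).
  x = 19: rhs = 18, matching y values: 8, 15 (2 points).
  x = 20: rhs = 12, matching y values: 9, 14 (2 points).
  x = 21: rhs = 11, matching y values: none (0 points).
  x = 22: rhs = 21, matching y values: none (0 points).
Total affine count: 27.
Full point count |E(F_23)| = 27 + 1 = 28.
Hasse bound: |28 − (23+1)| = |4| = 4 ≤ 2√23 ≈ 9.5917 ✓.


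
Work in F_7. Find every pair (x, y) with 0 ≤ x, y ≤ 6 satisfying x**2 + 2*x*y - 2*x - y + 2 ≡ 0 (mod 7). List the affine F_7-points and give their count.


Affine F_7-points: {(0, 2), (1, 6), (2, 4), (3, 6), (5, 2), (6, 4)}; count = 6.

For each of the 49 pairs (x, y) ∈ F_7², evaluate f(x, y) mod 7. Record the zeros.
  x = 0: [0↦2, 1↦1, 2↦0, 3↦6, 4↦5, 5↦4, 6↦3]  zeros at y ∈ {2}
  x = 1: [0↦1, 1↦2, 2↦3, 3↦4, 4↦5, 5↦6, 6↦0]  zeros at y ∈ {6}
  x = 2: [0↦2, 1↦5, 2↦1, 3↦4, 4↦0, 5↦3, 6↦6]  zeros at y ∈ {4}
  x = 3: [0↦5, 1↦3, 2↦1, 3↦6, 4↦4, 5↦2, 6↦0]  zeros at y ∈ {6}
  x = 4: [0↦3, 1↦3, 2↦3, 3↦3, 4↦3, 5↦3, 6↦3]  zeros at y ∈ ∅
  x = 5: [0↦3, 1↦5, 2↦0, 3↦2, 4↦4, 5↦6, 6↦1]  zeros at y ∈ {2}
  x = 6: [0↦5, 1↦2, 2↦6, 3↦3, 4↦0, 5↦4, 6↦1]  zeros at y ∈ {4}
Collecting zeros: affine points = {(0, 2), (1, 6), (2, 4), (3, 6), (5, 2), (6, 4)}.
Total count |C(F_7)_aff| = 6.


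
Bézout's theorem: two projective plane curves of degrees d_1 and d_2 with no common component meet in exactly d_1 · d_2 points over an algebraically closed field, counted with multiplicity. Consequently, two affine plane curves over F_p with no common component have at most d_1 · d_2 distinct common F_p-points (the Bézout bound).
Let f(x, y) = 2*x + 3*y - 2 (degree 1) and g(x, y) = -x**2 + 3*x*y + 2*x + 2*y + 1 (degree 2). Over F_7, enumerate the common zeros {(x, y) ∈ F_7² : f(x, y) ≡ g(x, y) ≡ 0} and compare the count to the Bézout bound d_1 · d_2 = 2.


Common zeros: {(0, 3), (4, 5)}; count = 2; Bézout bound = 2.

deg(f) = 1, deg(g) = 2, so Bézout bound = 2.
Scan x ∈ F_7. For each x, list the y ∈ F_7 with f(x, y) ≡ 0 and those with g(x, y) ≡ 0 (mod 7); the common zeros in that column are the intersection.
  x = 0: f ≡ 0 at y ∈ {3}; g ≡ 0 at y ∈ {3}; common: {3}.
  x = 1: f ≡ 0 at y ∈ {0}; g ≡ 0 at y ∈ {1}; common: ∅.
  x = 2: f ≡ 0 at y ∈ {4}; g ≡ 0 at y ∈ {6}; common: ∅.
  x = 3: f ≡ 0 at y ∈ {1}; g ≡ 0 at y ∈ {4}; common: ∅.
  x = 4: f ≡ 0 at y ∈ {5}; g ≡ 0 at y ∈ {0, 1, 2, 3, 4, 5, 6}; common: {5}.
  x = 5: f ≡ 0 at y ∈ {2}; g ≡ 0 at y ∈ {0}; common: ∅.
  x = 6: f ≡ 0 at y ∈ {6}; g ≡ 0 at y ∈ {5}; common: ∅.
Collecting: common zeros = {(0, 3), (4, 5)}, so the count is 2.
Comparison with the Bézout bound: 2 ≤ 2 = deg(f)·deg(g), as expected for curves with no common component (the bound is attained).


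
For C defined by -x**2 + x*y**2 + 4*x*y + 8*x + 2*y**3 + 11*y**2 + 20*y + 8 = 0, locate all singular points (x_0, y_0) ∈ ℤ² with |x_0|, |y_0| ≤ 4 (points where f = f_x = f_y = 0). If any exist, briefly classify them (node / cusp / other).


Singular points: {(2, -2)}; classification: node.

Compute partial derivatives:
  f_x = -2*x + y**2 + 4*y + 8.
  f_y = 2*x*y + 4*x + 6*y**2 + 22*y + 20.
Scan x_0 ∈ {−4, ..., 4}. For each x_0, f_y(x_0, y) is a polynomial in y; find its integer roots y ∈ {−4, ..., 4}, then test f_x and f at those candidates.
  x = -4: f_y(-4, y) = 6*y**2 + 14*y + 4; vanishes at y ∈ {-2}. (-4, -2): f_x = 12 ≠ 0.
  x = -3: f_y(-3, y) = 6*y**2 + 16*y + 8; vanishes at y ∈ {-2}. (-3, -2): f_x = 10 ≠ 0.
  x = -2: f_y(-2, y) = 6*y**2 + 18*y + 12; vanishes at y ∈ {-2, -1}. (-2, -2): f_x = 8 ≠ 0; (-2, -1): f_x = 9 ≠ 0.
  x = -1: f_y(-1, y) = 6*y**2 + 20*y + 16; vanishes at y ∈ {-2}. (-1, -2): f_x = 6 ≠ 0.
  x = 0: f_y(0, y) = 6*y**2 + 22*y + 20; vanishes at y ∈ {-2}. (0, -2): f_x = 4 ≠ 0.
  x = 1: f_y(1, y) = 6*y**2 + 24*y + 24; vanishes at y ∈ {-2}. (1, -2): f_x = 2 ≠ 0.
  x = 2: f_y(2, y) = 6*y**2 + 26*y + 28; vanishes at y ∈ {-2}. (2, -2): f_x = 0, f = 0 — SINGULAR.
  x = 3: f_y(3, y) = 6*y**2 + 28*y + 32; vanishes at y ∈ {-2}. (3, -2): f_x = -2 ≠ 0.
  x = 4: f_y(4, y) = 6*y**2 + 30*y + 36; vanishes at y ∈ {-3, -2}. (4, -3): f_x = -3 ≠ 0; (4, -2): f_x = -4 ≠ 0.
Only singular point on the grid: (2, -2).
Classify: substitute x = 2 + u, y = -2 + v and expand: f = -u**2 + u*v**2 + 2*v**3 + v**2.
No constant or linear terms (consistent with a singular point). Quadratic part: -u**2 + v**2. Cubic part: u*v**2 + 2*v**3.
The quadratic part v**2 - u**2 = (v − u)(v + u) splits into two distinct linear factors, so there are two distinct tangent lines y − -2 = ±(x − 2) — this is a node (ordinary double point).
Classification: node.


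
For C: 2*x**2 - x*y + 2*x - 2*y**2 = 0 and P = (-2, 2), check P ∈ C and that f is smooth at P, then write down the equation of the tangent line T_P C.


Tangent line at P: -8*x - 6*y - 4 = 0.

Step 1: f(-2, 2) = 0, so P lies on C.
Step 2: partial derivatives
  f_x(x, y) = 4*x - y + 2, f_y(x, y) = -x - 4*y.
  f_x(P) = -8, f_y(P) = -6 (gradient nonzero, so P is smooth).
Step 3: tangent line at P: -8·(x − -2) + -6·(y − 2) = 0.
Expanding: -8*x - 6*y - 4 = 0.


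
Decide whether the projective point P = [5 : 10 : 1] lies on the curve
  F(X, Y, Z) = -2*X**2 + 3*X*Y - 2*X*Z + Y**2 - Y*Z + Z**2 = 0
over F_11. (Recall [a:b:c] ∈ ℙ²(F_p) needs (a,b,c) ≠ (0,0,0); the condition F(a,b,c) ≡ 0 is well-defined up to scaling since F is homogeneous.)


F(5,10,1) ≡ 5 (mod 11); P is NOT on the curve.

Evaluate F(5, 10, 1) term-by-term (mod 11).
  -2*X**2 ↦ -2·25·1·1 = -50
  3*X*Y ↦ 3·5·10·1 = 150
  -2*X*Z ↦ -2·5·1·1 = -10
  Y**2 ↦ 1·1·100·1 = 100
  -Y*Z ↦ -1·1·10·1 = -10
  Z**2 ↦ 1·1·1·1 = 1
Sum: F(5, 10, 1) = (-50) + (150) + (-10) + (100) + (-10) + (1) = 181.
Reducing mod 11: 181 ≡ 5 (mod 11).
Since F(a, b, c) ≡ 5 ≠ 0 (mod 11), P does NOT lie on the curve.


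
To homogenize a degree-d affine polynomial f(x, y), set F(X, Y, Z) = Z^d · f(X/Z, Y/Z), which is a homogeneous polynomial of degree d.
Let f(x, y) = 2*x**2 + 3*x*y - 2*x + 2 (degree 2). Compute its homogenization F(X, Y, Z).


F(X, Y, Z) = 2*X**2 + 3*X*Y - 2*X*Z + 2*Z**2

deg(f) = 2.
Substitute x = X/Z, y = Y/Z into f, then multiply by Z^2.
  monomial 2·x^2·y^0 ↦ 2·X^2·Y^0·Z^0.
  monomial 3·x^1·y^1 ↦ 3·X^1·Y^1·Z^0.
  monomial -2·x^1·y^0 ↦ -2·X^1·Y^0·Z^1.
  monomial 2·x^0·y^0 ↦ 2·X^0·Y^0·Z^2.
Collecting: F(X, Y, Z) = 2*X**2 + 3*X*Y - 2*X*Z + 2*Z**2.


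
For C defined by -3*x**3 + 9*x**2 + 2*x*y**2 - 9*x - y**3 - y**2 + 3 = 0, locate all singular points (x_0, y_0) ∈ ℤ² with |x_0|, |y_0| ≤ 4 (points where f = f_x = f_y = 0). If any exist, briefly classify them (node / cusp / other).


Singular points: {(1, 0)}; classification: cusp.

Compute partial derivatives:
  f_x = -9*x**2 + 18*x + 2*y**2 - 9.
  f_y = 4*x*y - 3*y**2 - 2*y.
Scan x_0 ∈ {−4, ..., 4}. For each x_0, f_y(x_0, y) is a polynomial in y; find its integer roots y ∈ {−4, ..., 4}, then test f_x and f at those candidates.
  x = -4: f_y(-4, y) = -3*y**2 - 18*y; vanishes at y ∈ {0}. (-4, 0): f_x = -225 ≠ 0.
  x = -3: f_y(-3, y) = -3*y**2 - 14*y; vanishes at y ∈ {0}. (-3, 0): f_x = -144 ≠ 0.
  x = -2: f_y(-2, y) = -3*y**2 - 10*y; vanishes at y ∈ {0}. (-2, 0): f_x = -81 ≠ 0.
  x = -1: f_y(-1, y) = -3*y**2 - 6*y; vanishes at y ∈ {-2, 0}. (-1, -2): f_x = -28 ≠ 0; (-1, 0): f_x = -36 ≠ 0.
  x = 0: f_y(0, y) = -3*y**2 - 2*y; vanishes at y ∈ {0}. (0, 0): f_x = -9 ≠ 0.
  x = 1: f_y(1, y) = -3*y**2 + 2*y; vanishes at y ∈ {0}. (1, 0): f_x = 0, f = 0 — SINGULAR.
  x = 2: f_y(2, y) = -3*y**2 + 6*y; vanishes at y ∈ {0, 2}. (2, 0): f_x = -9 ≠ 0; (2, 2): f_x = -1 ≠ 0.
  x = 3: f_y(3, y) = -3*y**2 + 10*y; vanishes at y ∈ {0}. (3, 0): f_x = -36 ≠ 0.
  x = 4: f_y(4, y) = -3*y**2 + 14*y; vanishes at y ∈ {0}. (4, 0): f_x = -81 ≠ 0.
Only singular point on the grid: (1, 0).
Classify: substitute x = 1 + u, y = 0 + v and expand: f = -3*u**3 + 2*u*v**2 - v**3 + v**2.
No constant or linear terms (consistent with a singular point). Quadratic part: v**2. Cubic part: -3*u**3 + 2*u*v**2 - v**3.
The quadratic part v**2 is a perfect square, so there is a single (double) tangent line v = 0, i.e. y = 0. Restricting the cubic part to that line (v = 0) leaves -3*u**3 ≠ 0, so f is not divisible by v and the branch is v² ≈ 3*u**3 to lowest order — this is a cusp.
Classification: cusp.


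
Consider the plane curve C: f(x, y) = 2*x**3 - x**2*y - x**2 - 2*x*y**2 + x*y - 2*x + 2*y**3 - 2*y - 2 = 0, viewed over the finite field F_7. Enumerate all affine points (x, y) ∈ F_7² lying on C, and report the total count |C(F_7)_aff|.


Affine F_7-points: {(0, 5), (2, 1), (4, 3)}; count = 3.

For each of the 49 pairs (x, y) ∈ F_7², evaluate f(x, y) mod 7. Record the zeros.
  x = 0: [0↦5, 1↦5, 2↦3, 3↦4, 4↦6, 5↦0, 6↦5]  zeros at y ∈ {5}
  x = 1: [0↦4, 1↦2, 2↦1, 3↦6, 4↦1, 5↦5, 6↦2]  zeros at y ∈ ∅
  x = 2: [0↦6, 1↦0, 2↦5, 3↦5, 4↦5, 5↦3, 6↦4]  zeros at y ∈ {1}
  x = 3: [0↦2, 1↦4, 2↦6, 3↦6, 4↦2, 5↦6, 6↦2]  zeros at y ∈ ∅
  x = 4: [0↦4, 1↦5, 2↦2, 3↦0, 4↦4, 5↦5, 6↦1]  zeros at y ∈ {3}
  x = 5: [0↦3, 1↦1, 2↦5, 3↦6, 4↦2, 5↦5, 6↦6]  zeros at y ∈ ∅
  x = 6: [0↦4, 1↦4, 2↦6, 3↦1, 4↦1, 5↦4, 6↦1]  zeros at y ∈ ∅
Collecting zeros: affine points = {(0, 5), (2, 1), (4, 3)}.
Total count |C(F_7)_aff| = 3.


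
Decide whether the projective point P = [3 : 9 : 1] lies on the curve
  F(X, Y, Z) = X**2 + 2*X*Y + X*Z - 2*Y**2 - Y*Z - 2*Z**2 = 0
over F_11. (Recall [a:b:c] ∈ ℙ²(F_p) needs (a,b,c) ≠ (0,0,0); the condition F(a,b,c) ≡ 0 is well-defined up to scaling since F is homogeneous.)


F(3,9,1) ≡ 3 (mod 11); P is NOT on the curve.

Evaluate F(3, 9, 1) term-by-term (mod 11).
  X**2 ↦ 1·9·1·1 = 9
  2*X*Y ↦ 2·3·9·1 = 54
  X*Z ↦ 1·3·1·1 = 3
  -2*Y**2 ↦ -2·1·81·1 = -162
  -Y*Z ↦ -1·1·9·1 = -9
  -2*Z**2 ↦ -2·1·1·1 = -2
Sum: F(3, 9, 1) = (9) + (54) + (3) + (-162) + (-9) + (-2) = -107.
Reducing mod 11: -107 ≡ 3 (mod 11).
Since F(a, b, c) ≡ 3 ≠ 0 (mod 11), P does NOT lie on the curve.


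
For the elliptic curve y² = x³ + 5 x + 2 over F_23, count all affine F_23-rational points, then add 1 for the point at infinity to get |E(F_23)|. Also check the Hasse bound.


Affine points = {(0, 5), (0, 18), (1, 10), (1, 13), (6, 8), (6, 15), (7, 9), (7, 14), (8, 5), (8, 18), (11, 10), (11, 13), (15, 5), (15, 18), (17, 3), (17, 20), (18, 6), (18, 17), (20, 11), (20, 12)}; affine count = 20; |E(F_23)| = 21.

Discriminant check: Δ ∝ 4a³ + 27b² = 4·5³ + 27·2² = 4·125 + 27·4 ≡ 10 (mod 23). Nonzero ⇒ E is nonsingular.
For each x ∈ F_23, compute rhs = x³ + 5·x + 2 mod 23, then count y ∈ F_23 with y² ≡ rhs.
  x = 0: rhs = 2, matching y values: 5, 18 (2 points).
  x = 1: rhs = 8, matching y values: 10, 13 (2 points).
  x = 2: rhs = 20, matching y values: none (0 points).
  x = 3: rhs = 21, matching y values: none (0 points).
  x = 4: rhs = 17, matching y values: none (0 points).
  x = 5: rhs = 14, matching y values: none (0 points).
  x = 6: rhs = 18, matching y values: 8, 15 (2 points).
  x = 7: rhs = 12, matching y values: 9, 14 (2 points).
  x = 8: rhs = 2, matching y values: 5, 18 (2 points).
  x = 9: rhs = 17, matching y values: none (0 points).
  x = 10: rhs = 17, matching y values: none (0 points).
  x = 11: rhs = 8, matching y values: 10, 13 (2 points).
  x = 12: rhs = 19, matching y values: none (0 points).
  x = 13: rhs = 10, matching y values: none (0 points).
  x = 14: rhs = 10, matching y values: none (0 points).
  x = 15: rhs = 2, matching y values: 5, 18 (2 points).
  x = 16: rhs = 15, matching y values: none (0 points).
  x = 17: rhs = 9, matching y values: 3, 20 (2 points).
  x = 18: rhs = 13, matching y values: 6, 17 (2 points).
  x = 19: rhs = 10, matching y values: none (0 points).
  x = 20: rhs = 6, matching y values: 11, 12 (2 points).
  x = 21: rhs = 7, matching y values: none (0 points).
  x = 22: rhs = 19, matching y values: none (0 points).
Total affine count: 20.
Full point count |E(F_23)| = 20 + 1 = 21.
Hasse bound: |21 − (23+1)| = |-3| = 3 ≤ 2√23 ≈ 9.5917 ✓.


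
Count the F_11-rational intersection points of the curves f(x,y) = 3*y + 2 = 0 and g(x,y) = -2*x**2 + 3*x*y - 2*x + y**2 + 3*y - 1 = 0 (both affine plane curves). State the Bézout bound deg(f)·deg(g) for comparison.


Common zeros: {(1, 3), (8, 3)}; count = 2; Bézout bound = 2.

deg(f) = 1, deg(g) = 2, so Bézout bound = 2.
Scan x ∈ F_11. For each x, list the y ∈ F_11 with f(x, y) ≡ 0 and those with g(x, y) ≡ 0 (mod 11); the common zeros in that column are the intersection.
  x = 0: f ≡ 0 at y ∈ {3}; g ≡ 0 at y ∈ ∅; common: ∅.
  x = 1: f ≡ 0 at y ∈ {3}; g ≡ 0 at y ∈ {2, 3}; common: {3}.
  x = 2: f ≡ 0 at y ∈ {3}; g ≡ 0 at y ∈ {6, 7}; common: ∅.
  x = 3: f ≡ 0 at y ∈ {3}; g ≡ 0 at y ∈ ∅; common: ∅.
  x = 4: f ≡ 0 at y ∈ {3}; g ≡ 0 at y ∈ {8, 10}; common: ∅.
  x = 5: f ≡ 0 at y ∈ {3}; g ≡ 0 at y ∈ ∅; common: ∅.
  x = 6: f ≡ 0 at y ∈ {3}; g ≡ 0 at y ∈ {6}; common: ∅.
  x = 7: f ≡ 0 at y ∈ {3}; g ≡ 0 at y ∈ {1, 8}; common: ∅.
  x = 8: f ≡ 0 at y ∈ {3}; g ≡ 0 at y ∈ {3}; common: {3}.
  x = 9: f ≡ 0 at y ∈ {3}; g ≡ 0 at y ∈ ∅; common: ∅.
  x = 10: f ≡ 0 at y ∈ {3}; g ≡ 0 at y ∈ {1, 10}; common: ∅.
Collecting: common zeros = {(1, 3), (8, 3)}, so the count is 2.
Comparison with the Bézout bound: 2 ≤ 2 = deg(f)·deg(g), as expected for curves with no common component (the bound is attained).


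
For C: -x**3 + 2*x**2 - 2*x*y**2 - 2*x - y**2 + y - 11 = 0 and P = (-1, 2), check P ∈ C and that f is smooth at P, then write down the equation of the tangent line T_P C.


Tangent line at P: -17*x + 5*y - 27 = 0.

Step 1: f(-1, 2) = 0, so P lies on C.
Step 2: partial derivatives
  f_x(x, y) = -3*x**2 + 4*x - 2*y**2 - 2, f_y(x, y) = -4*x*y - 2*y + 1.
  f_x(P) = -17, f_y(P) = 5 (gradient nonzero, so P is smooth).
Step 3: tangent line at P: -17·(x − -1) + 5·(y − 2) = 0.
Expanding: -17*x + 5*y - 27 = 0.


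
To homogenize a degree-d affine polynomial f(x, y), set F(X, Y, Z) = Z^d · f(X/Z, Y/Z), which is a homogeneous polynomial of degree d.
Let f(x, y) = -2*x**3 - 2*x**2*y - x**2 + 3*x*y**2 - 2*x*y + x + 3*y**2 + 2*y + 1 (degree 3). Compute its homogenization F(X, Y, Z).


F(X, Y, Z) = -2*X**3 - 2*X**2*Y - X**2*Z + 3*X*Y**2 - 2*X*Y*Z + X*Z**2 + 3*Y**2*Z + 2*Y*Z**2 + Z**3

deg(f) = 3.
Substitute x = X/Z, y = Y/Z into f, then multiply by Z^3.
  monomial -2·x^3·y^0 ↦ -2·X^3·Y^0·Z^0.
  monomial -2·x^2·y^1 ↦ -2·X^2·Y^1·Z^0.
  monomial -1·x^2·y^0 ↦ -1·X^2·Y^0·Z^1.
  monomial 3·x^1·y^2 ↦ 3·X^1·Y^2·Z^0.
  monomial -2·x^1·y^1 ↦ -2·X^1·Y^1·Z^1.
  monomial 1·x^1·y^0 ↦ 1·X^1·Y^0·Z^2.
  monomial 3·x^0·y^2 ↦ 3·X^0·Y^2·Z^1.
  monomial 2·x^0·y^1 ↦ 2·X^0·Y^1·Z^2.
  monomial 1·x^0·y^0 ↦ 1·X^0·Y^0·Z^3.
Collecting: F(X, Y, Z) = -2*X**3 - 2*X**2*Y - X**2*Z + 3*X*Y**2 - 2*X*Y*Z + X*Z**2 + 3*Y**2*Z + 2*Y*Z**2 + Z**3.


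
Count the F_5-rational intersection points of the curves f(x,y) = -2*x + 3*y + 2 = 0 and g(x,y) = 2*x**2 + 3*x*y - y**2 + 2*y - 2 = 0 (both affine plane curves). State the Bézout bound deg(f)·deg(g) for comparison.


Common zeros: {(1, 0), (3, 3)}; count = 2; Bézout bound = 2.

deg(f) = 1, deg(g) = 2, so Bézout bound = 2.
Scan x ∈ F_5. For each x, list the y ∈ F_5 with f(x, y) ≡ 0 and those with g(x, y) ≡ 0 (mod 5); the common zeros in that column are the intersection.
  x = 0: f ≡ 0 at y ∈ {1}; g ≡ 0 at y ∈ {3, 4}; common: ∅.
  x = 1: f ≡ 0 at y ∈ {0}; g ≡ 0 at y ∈ {0}; common: {0}.
  x = 2: f ≡ 0 at y ∈ {4}; g ≡ 0 at y ∈ ∅; common: ∅.
  x = 3: f ≡ 0 at y ∈ {3}; g ≡ 0 at y ∈ {3}; common: {3}.
  x = 4: f ≡ 0 at y ∈ {2}; g ≡ 0 at y ∈ {0, 4}; common: ∅.
Collecting: common zeros = {(1, 0), (3, 3)}, so the count is 2.
Comparison with the Bézout bound: 2 ≤ 2 = deg(f)·deg(g), as expected for curves with no common component (the bound is attained).


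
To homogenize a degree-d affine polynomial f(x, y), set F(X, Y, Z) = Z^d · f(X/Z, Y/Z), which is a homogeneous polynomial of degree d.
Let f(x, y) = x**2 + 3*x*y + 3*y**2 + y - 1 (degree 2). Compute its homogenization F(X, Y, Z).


F(X, Y, Z) = X**2 + 3*X*Y + 3*Y**2 + Y*Z - Z**2

deg(f) = 2.
Substitute x = X/Z, y = Y/Z into f, then multiply by Z^2.
  monomial 1·x^2·y^0 ↦ 1·X^2·Y^0·Z^0.
  monomial 3·x^1·y^1 ↦ 3·X^1·Y^1·Z^0.
  monomial 3·x^0·y^2 ↦ 3·X^0·Y^2·Z^0.
  monomial 1·x^0·y^1 ↦ 1·X^0·Y^1·Z^1.
  monomial -1·x^0·y^0 ↦ -1·X^0·Y^0·Z^2.
Collecting: F(X, Y, Z) = X**2 + 3*X*Y + 3*Y**2 + Y*Z - Z**2.


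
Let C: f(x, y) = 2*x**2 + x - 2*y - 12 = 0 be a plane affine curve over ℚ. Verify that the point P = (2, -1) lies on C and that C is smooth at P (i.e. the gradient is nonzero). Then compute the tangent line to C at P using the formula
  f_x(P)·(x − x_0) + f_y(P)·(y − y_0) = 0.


Tangent line at P: 9*x - 2*y - 20 = 0.

Step 1: f(2, -1) = 0, so P lies on C.
Step 2: partial derivatives
  f_x(x, y) = 4*x + 1, f_y(x, y) = -2.
  f_x(P) = 9, f_y(P) = -2 (gradient nonzero, so P is smooth).
Step 3: tangent line at P: 9·(x − 2) + -2·(y − -1) = 0.
Expanding: 9*x - 2*y - 20 = 0.


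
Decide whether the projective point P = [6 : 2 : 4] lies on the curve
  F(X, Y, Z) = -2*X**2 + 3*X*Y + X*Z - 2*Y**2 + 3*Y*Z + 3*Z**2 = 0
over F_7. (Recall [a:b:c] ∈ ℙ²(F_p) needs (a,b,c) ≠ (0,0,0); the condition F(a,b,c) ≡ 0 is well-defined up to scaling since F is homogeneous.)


F(6,2,4) ≡ 3 (mod 7); P is NOT on the curve.

Evaluate F(6, 2, 4) term-by-term (mod 7).
  -2*X**2 ↦ -2·36·1·1 = -72
  3*X*Y ↦ 3·6·2·1 = 36
  X*Z ↦ 1·6·1·4 = 24
  -2*Y**2 ↦ -2·1·4·1 = -8
  3*Y*Z ↦ 3·1·2·4 = 24
  3*Z**2 ↦ 3·1·1·16 = 48
Sum: F(6, 2, 4) = (-72) + (36) + (24) + (-8) + (24) + (48) = 52.
Reducing mod 7: 52 ≡ 3 (mod 7).
Since F(a, b, c) ≡ 3 ≠ 0 (mod 7), P does NOT lie on the curve.


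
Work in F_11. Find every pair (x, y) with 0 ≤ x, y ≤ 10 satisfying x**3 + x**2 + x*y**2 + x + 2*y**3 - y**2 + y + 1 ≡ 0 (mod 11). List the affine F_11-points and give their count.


Affine F_11-points: {(0, 5), (1, 2), (2, 8), (3, 2), (3, 6), (4, 8), (5, 4), (5, 7), (5, 9), (6, 2), (9, 10), (10, 0)}; count = 12.

For each of the 121 pairs (x, y) ∈ F_11², evaluate f(x, y) mod 11. Record the zeros.
  x = 0: [0↦1, 1↦3, 2↦4, 3↦5, 4↦7, 5↦0, 6↦7, 7↦7, 8↦1, 9↦1, 10↦8]  zeros at y ∈ {5}
  x = 1: [0↦4, 1↦7, 2↦0, 3↦6, 4↦4, 5↦6, 6↦2, 7↦4, 8↦2, 9↦8, 10↦1]  zeros at y ∈ {2}
  x = 2: [0↦4, 1↦8, 2↦4, 3↦4, 4↦9, 5↦9, 6↦5, 7↦9, 8↦0, 9↦1, 10↦2]  zeros at y ∈ {8}
  x = 3: [0↦7, 1↦1, 2↦0, 3↦5, 4↦6, 5↦4, 6↦0, 7↦6, 8↦1, 9↦8, 10↦6]  zeros at y ∈ {2, 6}
  x = 4: [0↦8, 1↦3, 2↦5, 3↦4, 4↦1, 5↦8, 6↦4, 7↦1, 8↦0, 9↦2, 10↦8]  zeros at y ∈ {8}
  x = 5: [0↦2, 1↦9, 2↦3, 3↦7, 4↦0, 5↦5, 6↦1, 7↦0, 8↦3, 9↦0, 10↦3]  zeros at y ∈ {4, 7, 9}
  x = 6: [0↦6, 1↦3, 2↦0, 3↦9, 4↦9, 5↦1, 6↦8, 7↦9, 8↦5, 9↦8, 10↦8]  zeros at y ∈ {2}
  x = 7: [0↦4, 1↦2, 2↦2, 3↦5, 4↦1, 5↦2, 6↦9, 7↦1, 8↦1, 9↦10, 10↦7]  zeros at y ∈ ∅
  x = 8: [0↦2, 1↦1, 2↦4, 3↦1, 4↦4, 5↦3, 6↦10, 7↦4, 8↦8, 9↦1, 10↦6]  zeros at y ∈ ∅
  x = 9: [0↦6, 1↦6, 2↦1, 3↦3, 4↦2, 5↦10, 6↦6, 7↦2, 8↦10, 9↦9, 10↦0]  zeros at y ∈ {10}
  x = 10: [0↦0, 1↦1, 2↦10, 3↦6, 4↦1, 5↦7, 6↦3, 7↦1, 8↦2, 9↦7, 10↦6]  zeros at y ∈ {0}
Collecting zeros: affine points = {(0, 5), (1, 2), (2, 8), (3, 2), (3, 6), (4, 8), (5, 4), (5, 7), (5, 9), (6, 2), (9, 10), (10, 0)}.
Total count |C(F_11)_aff| = 12.


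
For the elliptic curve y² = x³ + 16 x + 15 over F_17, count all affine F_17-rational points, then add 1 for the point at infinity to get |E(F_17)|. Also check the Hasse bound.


Affine points = {(0, 7), (0, 10), (1, 7), (1, 10), (2, 2), (2, 15), (5, 4), (5, 13), (6, 2), (6, 15), (8, 3), (8, 14), (9, 2), (9, 15), (10, 6), (10, 11), (11, 3), (11, 14), (14, 5), (14, 12), (15, 3), (15, 14), (16, 7), (16, 10)}; affine count = 24; |E(F_17)| = 25.

Discriminant check: Δ ∝ 4a³ + 27b² = 4·16³ + 27·15² = 4·4096 + 27·225 ≡ 2 (mod 17). Nonzero ⇒ E is nonsingular.
For each x ∈ F_17, compute rhs = x³ + 16·x + 15 mod 17, then count y ∈ F_17 with y² ≡ rhs.
  x = 0: rhs = 15, matching y values: 7, 10 (2 points).
  x = 1: rhs = 15, matching y values: 7, 10 (2 points).
  x = 2: rhs = 4, matching y values: 2, 15 (2 points).
  x = 3: rhs = 5, matching y values: none (0 points).
  x = 4: rhs = 7, matching y values: none (0 points).
  x = 5: rhs = 16, matching y values: 4, 13 (2 points).
  x = 6: rhs = 4, matching y values: 2, 15 (2 points).
  x = 7: rhs = 11, matching y values: none (0 points).
  x = 8: rhs = 9, matching y values: 3, 14 (2 points).
  x = 9: rhs = 4, matching y values: 2, 15 (2 points).
  x = 10: rhs = 2, matching y values: 6, 11 (2 points).
  x = 11: rhs = 9, matching y values: 3, 14 (2 points).
  x = 12: rhs = 14, matching y values: none (0 points).
  x = 13: rhs = 6, matching y values: none (0 points).
  x = 14: rhs = 8, matching y values: 5, 12 (2 points).
  x = 15: rhs = 9, matching y values: 3, 14 (2 points).
  x = 16: rhs = 15, matching y values: 7, 10 (2 points).
Total affine count: 24.
Full point count |E(F_17)| = 24 + 1 = 25.
Hasse bound: |25 − (17+1)| = |7| = 7 ≤ 2√17 ≈ 8.2462 ✓.
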